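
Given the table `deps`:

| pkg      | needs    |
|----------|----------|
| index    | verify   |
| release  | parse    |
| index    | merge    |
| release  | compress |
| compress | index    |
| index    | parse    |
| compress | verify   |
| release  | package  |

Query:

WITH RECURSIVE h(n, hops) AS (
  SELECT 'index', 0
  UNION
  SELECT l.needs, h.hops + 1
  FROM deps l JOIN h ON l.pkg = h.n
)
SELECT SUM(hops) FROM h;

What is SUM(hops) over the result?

3

Base: (index, hops=0).
Iteration 1: edges from {index} -> (merge, hops=1), (parse, hops=1), (verify, hops=1).
Iteration 2: no outgoing edges from {merge,parse,verify}; recursion stops.
SUM(hops) = 0 + 1 + 1 + 1 = 3.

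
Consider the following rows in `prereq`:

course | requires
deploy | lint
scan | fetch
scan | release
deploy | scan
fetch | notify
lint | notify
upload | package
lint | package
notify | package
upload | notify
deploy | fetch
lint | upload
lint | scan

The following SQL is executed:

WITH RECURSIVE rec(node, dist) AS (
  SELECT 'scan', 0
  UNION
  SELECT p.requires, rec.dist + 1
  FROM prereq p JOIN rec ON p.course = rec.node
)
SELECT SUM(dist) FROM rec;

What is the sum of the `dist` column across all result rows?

Base: (scan, dist=0).
Iteration 1: edges from {scan} -> (fetch, dist=1), (release, dist=1).
Iteration 2: edges from {fetch,release} -> (notify, dist=2).
Iteration 3: edges from {notify} -> (package, dist=3).
Iteration 4: no outgoing edges from {package}; recursion stops.
SUM(dist) = 0 + 1 + 1 + 2 + 3 = 7.

7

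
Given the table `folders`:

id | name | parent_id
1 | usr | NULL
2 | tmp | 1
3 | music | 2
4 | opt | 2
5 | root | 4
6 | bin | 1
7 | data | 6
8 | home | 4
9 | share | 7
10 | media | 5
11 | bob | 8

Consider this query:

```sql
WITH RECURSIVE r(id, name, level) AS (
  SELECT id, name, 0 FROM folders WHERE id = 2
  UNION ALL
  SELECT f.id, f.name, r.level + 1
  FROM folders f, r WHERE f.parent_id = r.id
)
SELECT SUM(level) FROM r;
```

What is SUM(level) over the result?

Base: id=2 (tmp) at level 0.
Iteration 1: rows with parent_id in {2} -> music (id 3, level 1), opt (id 4, level 1).
Iteration 2: rows with parent_id in {3,4} -> root (id 5, level 2), home (id 8, level 2).
Iteration 3: rows with parent_id in {5,8} -> media (id 10, level 3), bob (id 11, level 3).
Iteration 4: no rows with parent_id in {10,11}; recursion stops.
SUM(level) = 0 + 1 + 1 + 2 + 2 + 3 + 3 = 12.

12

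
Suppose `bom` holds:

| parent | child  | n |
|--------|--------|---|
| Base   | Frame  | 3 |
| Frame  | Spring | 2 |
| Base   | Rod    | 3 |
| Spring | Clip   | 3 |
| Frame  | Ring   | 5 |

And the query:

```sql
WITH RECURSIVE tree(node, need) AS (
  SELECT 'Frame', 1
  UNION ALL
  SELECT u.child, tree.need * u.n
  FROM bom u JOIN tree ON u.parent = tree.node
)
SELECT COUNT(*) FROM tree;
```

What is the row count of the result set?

4

Base: (Frame, need=1).
Iteration 1: components of {Frame} -> Ring = 1*5 = 5, Spring = 1*2 = 2.
Iteration 2: components of {Ring,Spring} -> Clip = 2*3 = 6.
Iteration 3: no further components; recursion stops.
Total rows emitted: 4.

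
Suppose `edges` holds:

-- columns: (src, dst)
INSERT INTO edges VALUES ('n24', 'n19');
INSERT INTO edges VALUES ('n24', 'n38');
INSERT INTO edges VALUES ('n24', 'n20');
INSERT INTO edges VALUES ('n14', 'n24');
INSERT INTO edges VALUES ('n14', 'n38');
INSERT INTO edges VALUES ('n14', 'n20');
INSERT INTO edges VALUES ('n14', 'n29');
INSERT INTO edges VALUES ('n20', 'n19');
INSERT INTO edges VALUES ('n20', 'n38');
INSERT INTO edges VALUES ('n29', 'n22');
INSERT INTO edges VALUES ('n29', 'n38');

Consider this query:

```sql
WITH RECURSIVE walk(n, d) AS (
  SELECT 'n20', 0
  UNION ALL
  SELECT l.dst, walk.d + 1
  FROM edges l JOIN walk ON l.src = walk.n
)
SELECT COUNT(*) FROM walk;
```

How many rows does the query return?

Base: (n20, d=0).
Iteration 1: edges from {n20} -> (n19, d=1), (n38, d=1).
Iteration 2: no outgoing edges from {n19,n38}; recursion stops.
Total rows emitted: 3.

3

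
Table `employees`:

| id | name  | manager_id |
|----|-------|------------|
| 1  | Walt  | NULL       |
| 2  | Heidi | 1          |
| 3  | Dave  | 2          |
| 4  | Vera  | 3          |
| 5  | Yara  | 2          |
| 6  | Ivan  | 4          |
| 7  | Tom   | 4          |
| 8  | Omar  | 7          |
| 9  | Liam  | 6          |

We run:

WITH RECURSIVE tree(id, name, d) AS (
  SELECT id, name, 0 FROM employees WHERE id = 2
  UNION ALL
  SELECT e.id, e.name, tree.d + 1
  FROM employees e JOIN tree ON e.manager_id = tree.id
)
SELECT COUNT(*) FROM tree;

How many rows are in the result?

Base: id=2 (Heidi) at d 0.
Iteration 1: rows with manager_id in {2} -> Dave (id 3, d 1), Yara (id 5, d 1).
Iteration 2: rows with manager_id in {3,5} -> Vera (id 4, d 2).
Iteration 3: rows with manager_id in {4} -> Ivan (id 6, d 3), Tom (id 7, d 3).
Iteration 4: rows with manager_id in {6,7} -> Omar (id 8, d 4), Liam (id 9, d 4).
Iteration 5: no rows with manager_id in {8,9}; recursion stops.
Total rows emitted: 8.

8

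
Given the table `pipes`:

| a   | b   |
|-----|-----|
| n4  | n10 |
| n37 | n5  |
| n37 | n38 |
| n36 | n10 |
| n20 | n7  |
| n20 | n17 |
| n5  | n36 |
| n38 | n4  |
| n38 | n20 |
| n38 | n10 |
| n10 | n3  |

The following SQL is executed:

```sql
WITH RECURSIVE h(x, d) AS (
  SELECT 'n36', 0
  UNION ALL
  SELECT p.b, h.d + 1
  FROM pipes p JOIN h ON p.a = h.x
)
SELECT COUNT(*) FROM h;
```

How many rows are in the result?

3

Base: (n36, d=0).
Iteration 1: edges from {n36} -> (n10, d=1).
Iteration 2: edges from {n10} -> (n3, d=2).
Iteration 3: no outgoing edges from {n3}; recursion stops.
Total rows emitted: 3.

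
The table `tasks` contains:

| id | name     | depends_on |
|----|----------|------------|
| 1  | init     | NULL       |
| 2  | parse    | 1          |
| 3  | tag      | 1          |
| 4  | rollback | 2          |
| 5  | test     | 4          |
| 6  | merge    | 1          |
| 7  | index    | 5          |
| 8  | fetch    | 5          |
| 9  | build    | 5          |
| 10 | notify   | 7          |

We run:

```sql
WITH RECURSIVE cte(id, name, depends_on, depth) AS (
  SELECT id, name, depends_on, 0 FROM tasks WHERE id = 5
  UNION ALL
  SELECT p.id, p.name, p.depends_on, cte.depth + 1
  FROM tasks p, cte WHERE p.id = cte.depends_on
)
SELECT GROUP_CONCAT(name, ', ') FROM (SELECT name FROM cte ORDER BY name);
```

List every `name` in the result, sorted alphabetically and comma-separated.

Base: id=5 (test), depends_on=4, depth 0.
Iteration 1: join on id=4 -> rollback (id 4, depends_on=2, depth 1).
Iteration 2: join on id=2 -> parse (id 2, depends_on=1, depth 2).
Iteration 3: join on id=1 -> init (id 1, depends_on=NULL, depth 3).
Iteration 4: depends_on is NULL; no match; recursion stops.

init, parse, rollback, test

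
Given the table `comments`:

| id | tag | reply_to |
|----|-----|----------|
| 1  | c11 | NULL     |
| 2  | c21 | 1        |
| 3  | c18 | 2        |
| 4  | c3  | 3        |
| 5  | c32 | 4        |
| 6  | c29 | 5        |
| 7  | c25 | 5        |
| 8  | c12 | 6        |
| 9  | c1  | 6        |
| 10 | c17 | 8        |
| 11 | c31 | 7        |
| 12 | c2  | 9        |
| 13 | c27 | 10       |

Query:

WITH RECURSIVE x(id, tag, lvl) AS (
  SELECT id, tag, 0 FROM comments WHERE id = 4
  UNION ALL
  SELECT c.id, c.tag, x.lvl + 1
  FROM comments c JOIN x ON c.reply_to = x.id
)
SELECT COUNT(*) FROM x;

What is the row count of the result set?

10

Base: id=4 (c3) at lvl 0.
Iteration 1: rows with reply_to in {4} -> c32 (id 5, lvl 1).
Iteration 2: rows with reply_to in {5} -> c29 (id 6, lvl 2), c25 (id 7, lvl 2).
Iteration 3: rows with reply_to in {6,7} -> c12 (id 8, lvl 3), c1 (id 9, lvl 3), c31 (id 11, lvl 3).
Iteration 4: rows with reply_to in {8,9,11} -> c17 (id 10, lvl 4), c2 (id 12, lvl 4).
Iteration 5: rows with reply_to in {10,12} -> c27 (id 13, lvl 5).
Iteration 6: no rows with reply_to in {13}; recursion stops.
Total rows emitted: 10.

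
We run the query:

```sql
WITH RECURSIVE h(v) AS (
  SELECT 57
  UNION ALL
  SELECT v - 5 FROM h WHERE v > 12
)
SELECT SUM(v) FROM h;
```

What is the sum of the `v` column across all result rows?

345

Base: v=57.
Iteration 1: 57 > 12 holds -> v = 57 - 5 = 52.
Iteration 2: 52 > 12 holds -> v = 52 - 5 = 47.
Iteration 3: 47 > 12 holds -> v = 47 - 5 = 42.
Iteration 4: 42 > 12 holds -> v = 42 - 5 = 37.
Iteration 5: 37 > 12 holds -> v = 37 - 5 = 32.
Iteration 6: 32 > 12 holds -> v = 32 - 5 = 27.
Iteration 7: 27 > 12 holds -> v = 27 - 5 = 22.
Iteration 8: 22 > 12 holds -> v = 22 - 5 = 17.
Iteration 9: 17 > 12 holds -> v = 17 - 5 = 12.
Iteration 10: 12 > 12 fails; recursion stops.
SUM(v) = 57 + 52 + 47 + 42 + 37 + 32 + 27 + 22 + 17 + 12 = 345.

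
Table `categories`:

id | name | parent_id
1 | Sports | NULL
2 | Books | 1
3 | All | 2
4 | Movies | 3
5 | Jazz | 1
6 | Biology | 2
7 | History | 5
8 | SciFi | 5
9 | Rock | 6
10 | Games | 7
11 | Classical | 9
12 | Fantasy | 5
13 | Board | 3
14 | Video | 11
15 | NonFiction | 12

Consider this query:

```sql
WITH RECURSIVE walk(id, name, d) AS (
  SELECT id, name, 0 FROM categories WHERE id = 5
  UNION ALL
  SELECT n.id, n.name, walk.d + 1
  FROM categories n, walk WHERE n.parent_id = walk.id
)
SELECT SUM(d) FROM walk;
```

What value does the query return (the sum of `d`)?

Base: id=5 (Jazz) at d 0.
Iteration 1: rows with parent_id in {5} -> History (id 7, d 1), SciFi (id 8, d 1), Fantasy (id 12, d 1).
Iteration 2: rows with parent_id in {7,8,12} -> Games (id 10, d 2), NonFiction (id 15, d 2).
Iteration 3: no rows with parent_id in {10,15}; recursion stops.
SUM(d) = 0 + 1 + 1 + 1 + 2 + 2 = 7.

7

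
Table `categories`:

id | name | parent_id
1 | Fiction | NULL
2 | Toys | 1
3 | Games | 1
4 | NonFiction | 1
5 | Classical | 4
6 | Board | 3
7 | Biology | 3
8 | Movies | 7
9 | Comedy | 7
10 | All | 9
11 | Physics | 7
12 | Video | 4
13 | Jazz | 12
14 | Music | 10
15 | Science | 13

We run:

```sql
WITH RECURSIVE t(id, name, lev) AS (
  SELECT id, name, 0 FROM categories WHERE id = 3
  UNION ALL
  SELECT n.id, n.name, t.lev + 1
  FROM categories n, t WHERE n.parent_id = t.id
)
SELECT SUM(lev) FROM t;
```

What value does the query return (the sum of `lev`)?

15

Base: id=3 (Games) at lev 0.
Iteration 1: rows with parent_id in {3} -> Board (id 6, lev 1), Biology (id 7, lev 1).
Iteration 2: rows with parent_id in {6,7} -> Movies (id 8, lev 2), Comedy (id 9, lev 2), Physics (id 11, lev 2).
Iteration 3: rows with parent_id in {8,9,11} -> All (id 10, lev 3).
Iteration 4: rows with parent_id in {10} -> Music (id 14, lev 4).
Iteration 5: no rows with parent_id in {14}; recursion stops.
SUM(lev) = 0 + 1 + 1 + 2 + 2 + 2 + 3 + 4 = 15.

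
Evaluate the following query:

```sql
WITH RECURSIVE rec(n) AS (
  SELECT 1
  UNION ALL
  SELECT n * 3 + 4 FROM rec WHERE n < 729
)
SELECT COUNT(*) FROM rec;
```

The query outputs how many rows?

7

Base: n=1.
Iteration 1: 1 < 729 holds -> n = 1 * 3 + 4 = 7.
Iteration 2: 7 < 729 holds -> n = 7 * 3 + 4 = 25.
Iteration 3: 25 < 729 holds -> n = 25 * 3 + 4 = 79.
Iteration 4: 79 < 729 holds -> n = 79 * 3 + 4 = 241.
Iteration 5: 241 < 729 holds -> n = 241 * 3 + 4 = 727.
Iteration 6: 727 < 729 holds -> n = 727 * 3 + 4 = 2185.
Iteration 7: 2185 < 729 fails; recursion stops.
Total rows emitted: 7.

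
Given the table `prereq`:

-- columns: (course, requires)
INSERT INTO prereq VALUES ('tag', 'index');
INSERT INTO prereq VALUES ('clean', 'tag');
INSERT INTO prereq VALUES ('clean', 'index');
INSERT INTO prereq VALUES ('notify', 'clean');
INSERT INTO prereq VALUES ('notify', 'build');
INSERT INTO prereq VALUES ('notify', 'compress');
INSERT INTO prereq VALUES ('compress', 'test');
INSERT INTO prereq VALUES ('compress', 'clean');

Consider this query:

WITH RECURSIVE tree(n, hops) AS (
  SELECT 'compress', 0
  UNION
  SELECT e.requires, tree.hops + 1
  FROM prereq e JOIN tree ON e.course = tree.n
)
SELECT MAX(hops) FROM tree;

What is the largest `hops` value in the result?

Base: (compress, hops=0).
Iteration 1: edges from {compress} -> (clean, hops=1), (test, hops=1).
Iteration 2: edges from {clean,test} -> (index, hops=2), (tag, hops=2).
Iteration 3: edges from {index,tag} -> (index, hops=3).
Iteration 4: no outgoing edges from {index}; recursion stops.
hops values: 0, 1, 1, 2, 2, 3; the maximum is 3.

3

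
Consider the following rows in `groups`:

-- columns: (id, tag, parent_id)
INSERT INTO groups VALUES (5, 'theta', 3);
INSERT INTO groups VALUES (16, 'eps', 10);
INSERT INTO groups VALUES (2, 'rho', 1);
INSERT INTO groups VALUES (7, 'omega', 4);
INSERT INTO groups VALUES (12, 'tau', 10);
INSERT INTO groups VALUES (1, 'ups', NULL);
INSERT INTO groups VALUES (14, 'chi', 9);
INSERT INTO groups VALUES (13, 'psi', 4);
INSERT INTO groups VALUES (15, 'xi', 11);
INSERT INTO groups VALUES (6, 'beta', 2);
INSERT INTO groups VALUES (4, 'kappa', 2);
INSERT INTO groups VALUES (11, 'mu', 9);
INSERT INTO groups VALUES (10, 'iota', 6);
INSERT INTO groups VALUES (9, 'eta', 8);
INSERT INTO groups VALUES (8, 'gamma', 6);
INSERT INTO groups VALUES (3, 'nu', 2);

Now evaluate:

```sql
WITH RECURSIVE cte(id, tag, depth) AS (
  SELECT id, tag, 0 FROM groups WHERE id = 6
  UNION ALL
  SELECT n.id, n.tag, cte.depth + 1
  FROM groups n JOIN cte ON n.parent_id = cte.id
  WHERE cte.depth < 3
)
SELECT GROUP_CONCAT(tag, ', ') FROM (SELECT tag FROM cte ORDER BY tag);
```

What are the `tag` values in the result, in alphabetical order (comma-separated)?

beta, chi, eps, eta, gamma, iota, mu, tau

Base: id=6 (beta) at depth 0.
Iteration 1: rows with parent_id in {6} -> gamma (id 8, depth 1), iota (id 10, depth 1).
Iteration 2: rows with parent_id in {8,10} -> eta (id 9, depth 2), tau (id 12, depth 2), eps (id 16, depth 2).
Iteration 3: rows with parent_id in {9,12,16} -> mu (id 11, depth 3), chi (id 14, depth 3).
Iteration 4: depth < 3 fails for all current rows; recursion stops.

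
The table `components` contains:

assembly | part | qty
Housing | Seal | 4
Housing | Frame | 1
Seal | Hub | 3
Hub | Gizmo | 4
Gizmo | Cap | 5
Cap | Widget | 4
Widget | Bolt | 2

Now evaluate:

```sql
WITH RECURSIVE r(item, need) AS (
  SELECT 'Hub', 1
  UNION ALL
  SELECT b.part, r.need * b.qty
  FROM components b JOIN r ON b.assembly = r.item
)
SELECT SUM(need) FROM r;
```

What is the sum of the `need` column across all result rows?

265

Base: (Hub, need=1).
Iteration 1: components of {Hub} -> Gizmo = 1*4 = 4.
Iteration 2: components of {Gizmo} -> Cap = 4*5 = 20.
Iteration 3: components of {Cap} -> Widget = 20*4 = 80.
Iteration 4: components of {Widget} -> Bolt = 80*2 = 160.
Iteration 5: no further components; recursion stops.
SUM(need) = 1 + 4 + 20 + 80 + 160 = 265.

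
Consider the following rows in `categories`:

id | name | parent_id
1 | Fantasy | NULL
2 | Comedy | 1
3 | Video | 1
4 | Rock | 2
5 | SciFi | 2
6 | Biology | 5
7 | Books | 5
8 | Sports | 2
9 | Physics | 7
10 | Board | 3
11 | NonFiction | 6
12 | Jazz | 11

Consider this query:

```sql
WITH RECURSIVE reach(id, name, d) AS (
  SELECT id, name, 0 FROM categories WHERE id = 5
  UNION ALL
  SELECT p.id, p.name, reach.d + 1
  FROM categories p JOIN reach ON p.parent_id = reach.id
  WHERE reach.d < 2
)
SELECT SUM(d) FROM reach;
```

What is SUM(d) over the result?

6

Base: id=5 (SciFi) at d 0.
Iteration 1: rows with parent_id in {5} -> Biology (id 6, d 1), Books (id 7, d 1).
Iteration 2: rows with parent_id in {6,7} -> Physics (id 9, d 2), NonFiction (id 11, d 2).
Iteration 3: d < 2 fails for all current rows; recursion stops.
SUM(d) = 0 + 1 + 1 + 2 + 2 = 6.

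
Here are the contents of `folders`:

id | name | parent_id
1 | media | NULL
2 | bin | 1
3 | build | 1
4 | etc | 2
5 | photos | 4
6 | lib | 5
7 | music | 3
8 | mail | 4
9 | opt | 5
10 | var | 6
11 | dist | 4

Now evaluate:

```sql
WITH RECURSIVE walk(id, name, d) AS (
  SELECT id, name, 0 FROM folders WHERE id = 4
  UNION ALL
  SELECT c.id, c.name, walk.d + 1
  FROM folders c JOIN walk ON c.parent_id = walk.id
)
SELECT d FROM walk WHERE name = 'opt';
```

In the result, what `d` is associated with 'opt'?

Base: id=4 (etc) at d 0.
Iteration 1: rows with parent_id in {4} -> photos (id 5, d 1), mail (id 8, d 1), dist (id 11, d 1).
Iteration 2: rows with parent_id in {5,8,11} -> lib (id 6, d 2), opt (id 9, d 2).
Iteration 3: rows with parent_id in {6,9} -> var (id 10, d 3).
Iteration 4: no rows with parent_id in {10}; recursion stops.

2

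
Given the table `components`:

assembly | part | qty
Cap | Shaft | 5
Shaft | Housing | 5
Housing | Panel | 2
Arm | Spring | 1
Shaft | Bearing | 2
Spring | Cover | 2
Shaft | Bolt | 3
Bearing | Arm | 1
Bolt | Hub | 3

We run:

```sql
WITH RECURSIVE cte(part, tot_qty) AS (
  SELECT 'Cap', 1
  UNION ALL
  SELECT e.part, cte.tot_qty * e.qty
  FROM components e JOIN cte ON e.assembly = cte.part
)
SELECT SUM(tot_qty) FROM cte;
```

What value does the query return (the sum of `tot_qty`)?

Base: (Cap, tot_qty=1).
Iteration 1: components of {Cap} -> Shaft = 1*5 = 5.
Iteration 2: components of {Shaft} -> Bearing = 5*2 = 10, Bolt = 5*3 = 15, Housing = 5*5 = 25.
Iteration 3: components of {Bearing,Bolt,Housing} -> Arm = 10*1 = 10, Hub = 15*3 = 45, Panel = 25*2 = 50.
Iteration 4: components of {Arm,Hub,Panel} -> Spring = 10*1 = 10.
Iteration 5: components of {Spring} -> Cover = 10*2 = 20.
Iteration 6: no further components; recursion stops.
SUM(tot_qty) = 1 + 5 + 10 + 25 + 15 + 10 + 50 + 45 + 10 + 20 = 191.

191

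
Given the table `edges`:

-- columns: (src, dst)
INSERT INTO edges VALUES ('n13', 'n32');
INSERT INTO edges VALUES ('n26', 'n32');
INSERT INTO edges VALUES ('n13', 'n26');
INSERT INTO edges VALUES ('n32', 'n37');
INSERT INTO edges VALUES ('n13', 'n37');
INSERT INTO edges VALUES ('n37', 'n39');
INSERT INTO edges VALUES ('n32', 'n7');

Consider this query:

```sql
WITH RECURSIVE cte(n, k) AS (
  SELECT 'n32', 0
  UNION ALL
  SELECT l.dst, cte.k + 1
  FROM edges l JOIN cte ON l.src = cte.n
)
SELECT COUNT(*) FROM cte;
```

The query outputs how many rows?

4

Base: (n32, k=0).
Iteration 1: edges from {n32} -> (n37, k=1), (n7, k=1).
Iteration 2: edges from {n37,n7} -> (n39, k=2).
Iteration 3: no outgoing edges from {n39}; recursion stops.
Total rows emitted: 4.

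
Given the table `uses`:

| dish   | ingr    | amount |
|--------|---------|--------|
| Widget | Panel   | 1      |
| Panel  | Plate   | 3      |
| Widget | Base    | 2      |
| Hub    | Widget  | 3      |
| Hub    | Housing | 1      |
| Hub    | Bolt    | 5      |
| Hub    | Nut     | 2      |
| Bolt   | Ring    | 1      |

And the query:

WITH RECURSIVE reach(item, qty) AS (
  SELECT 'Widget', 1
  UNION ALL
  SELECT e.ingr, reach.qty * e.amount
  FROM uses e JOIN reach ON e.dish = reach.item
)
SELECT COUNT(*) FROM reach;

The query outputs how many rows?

4

Base: (Widget, qty=1).
Iteration 1: components of {Widget} -> Base = 1*2 = 2, Panel = 1*1 = 1.
Iteration 2: components of {Base,Panel} -> Plate = 1*3 = 3.
Iteration 3: no further components; recursion stops.
Total rows emitted: 4.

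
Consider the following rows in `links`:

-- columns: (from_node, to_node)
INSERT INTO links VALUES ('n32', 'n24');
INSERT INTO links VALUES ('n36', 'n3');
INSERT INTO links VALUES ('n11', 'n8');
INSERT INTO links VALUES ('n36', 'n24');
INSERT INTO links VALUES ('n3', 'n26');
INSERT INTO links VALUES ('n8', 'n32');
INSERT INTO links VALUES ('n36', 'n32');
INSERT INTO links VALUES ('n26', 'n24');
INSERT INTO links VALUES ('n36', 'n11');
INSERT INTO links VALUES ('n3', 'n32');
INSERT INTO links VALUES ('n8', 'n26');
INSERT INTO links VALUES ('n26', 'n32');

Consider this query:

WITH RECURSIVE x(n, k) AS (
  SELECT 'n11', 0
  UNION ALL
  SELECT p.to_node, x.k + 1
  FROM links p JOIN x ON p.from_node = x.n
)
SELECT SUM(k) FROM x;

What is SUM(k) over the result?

18

Base: (n11, k=0).
Iteration 1: edges from {n11} -> (n8, k=1).
Iteration 2: edges from {n8} -> (n26, k=2), (n32, k=2).
Iteration 3: edges from {n26,n32} -> (n24, k=3) x2, (n32, k=3). [UNION ALL keeps all 3 new rows, including repeats]
Iteration 4: edges from {n24,n32} -> (n24, k=4).
Iteration 5: no outgoing edges from {n24}; recursion stops.
SUM(k) = 0 + 1 + 2 + 2 + 3 + 3 + 3 + 4 = 18.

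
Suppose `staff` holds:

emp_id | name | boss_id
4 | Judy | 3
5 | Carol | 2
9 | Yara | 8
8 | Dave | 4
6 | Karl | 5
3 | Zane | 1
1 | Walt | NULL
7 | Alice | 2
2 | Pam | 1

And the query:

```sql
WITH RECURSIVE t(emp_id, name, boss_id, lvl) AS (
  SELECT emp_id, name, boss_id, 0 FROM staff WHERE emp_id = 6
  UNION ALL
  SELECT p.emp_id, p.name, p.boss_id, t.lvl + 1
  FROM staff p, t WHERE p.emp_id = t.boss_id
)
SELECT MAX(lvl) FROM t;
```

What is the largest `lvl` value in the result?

3

Base: emp_id=6 (Karl), boss_id=5, lvl 0.
Iteration 1: join on emp_id=5 -> Carol (id 5, boss_id=2, lvl 1).
Iteration 2: join on emp_id=2 -> Pam (id 2, boss_id=1, lvl 2).
Iteration 3: join on emp_id=1 -> Walt (id 1, boss_id=NULL, lvl 3).
Iteration 4: boss_id is NULL; no match; recursion stops.
lvl values: 0, 1, 2, 3; the maximum is 3.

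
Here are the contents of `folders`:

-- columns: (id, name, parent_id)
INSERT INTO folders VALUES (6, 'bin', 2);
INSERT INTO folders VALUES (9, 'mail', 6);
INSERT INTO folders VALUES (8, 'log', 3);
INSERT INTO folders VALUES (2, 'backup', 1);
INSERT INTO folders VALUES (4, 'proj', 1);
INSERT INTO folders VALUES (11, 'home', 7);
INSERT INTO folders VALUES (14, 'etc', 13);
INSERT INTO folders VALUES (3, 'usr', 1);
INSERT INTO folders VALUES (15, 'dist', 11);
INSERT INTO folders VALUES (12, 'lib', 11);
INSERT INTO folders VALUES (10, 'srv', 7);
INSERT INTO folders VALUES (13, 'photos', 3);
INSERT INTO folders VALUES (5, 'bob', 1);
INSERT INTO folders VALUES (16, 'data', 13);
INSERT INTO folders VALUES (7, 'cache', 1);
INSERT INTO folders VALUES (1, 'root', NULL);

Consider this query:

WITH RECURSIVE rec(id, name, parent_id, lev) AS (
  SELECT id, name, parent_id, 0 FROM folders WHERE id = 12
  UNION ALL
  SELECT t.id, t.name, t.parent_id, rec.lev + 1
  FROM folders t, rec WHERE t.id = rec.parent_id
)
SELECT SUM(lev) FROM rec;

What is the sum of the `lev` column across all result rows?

6

Base: id=12 (lib), parent_id=11, lev 0.
Iteration 1: join on id=11 -> home (id 11, parent_id=7, lev 1).
Iteration 2: join on id=7 -> cache (id 7, parent_id=1, lev 2).
Iteration 3: join on id=1 -> root (id 1, parent_id=NULL, lev 3).
Iteration 4: parent_id is NULL; no match; recursion stops.
SUM(lev) = 0 + 1 + 2 + 3 = 6.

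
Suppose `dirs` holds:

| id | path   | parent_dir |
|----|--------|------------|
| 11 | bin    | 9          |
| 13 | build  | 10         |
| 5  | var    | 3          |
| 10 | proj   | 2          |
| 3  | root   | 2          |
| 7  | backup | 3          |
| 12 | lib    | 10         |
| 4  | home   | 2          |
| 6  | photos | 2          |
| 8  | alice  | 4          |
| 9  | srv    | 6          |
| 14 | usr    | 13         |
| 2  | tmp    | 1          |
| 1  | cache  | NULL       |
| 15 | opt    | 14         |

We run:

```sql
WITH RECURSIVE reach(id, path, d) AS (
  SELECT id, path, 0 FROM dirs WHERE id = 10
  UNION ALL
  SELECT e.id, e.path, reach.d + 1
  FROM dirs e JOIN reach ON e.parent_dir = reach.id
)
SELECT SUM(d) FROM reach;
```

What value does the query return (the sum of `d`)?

7

Base: id=10 (proj) at d 0.
Iteration 1: rows with parent_dir in {10} -> lib (id 12, d 1), build (id 13, d 1).
Iteration 2: rows with parent_dir in {12,13} -> usr (id 14, d 2).
Iteration 3: rows with parent_dir in {14} -> opt (id 15, d 3).
Iteration 4: no rows with parent_dir in {15}; recursion stops.
SUM(d) = 0 + 1 + 1 + 2 + 3 = 7.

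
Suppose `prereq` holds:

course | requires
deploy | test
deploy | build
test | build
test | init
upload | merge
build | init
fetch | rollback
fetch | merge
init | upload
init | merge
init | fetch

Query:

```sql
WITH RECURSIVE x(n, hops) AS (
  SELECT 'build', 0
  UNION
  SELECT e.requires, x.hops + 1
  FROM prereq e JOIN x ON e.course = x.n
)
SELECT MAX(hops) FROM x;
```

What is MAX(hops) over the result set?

Base: (build, hops=0).
Iteration 1: edges from {build} -> (init, hops=1).
Iteration 2: edges from {init} -> (fetch, hops=2), (merge, hops=2), (upload, hops=2).
Iteration 3: edges from {fetch,merge,upload} -> (merge, hops=3), (rollback, hops=3). [UNION drops 1 duplicate row(s)]
Iteration 4: no outgoing edges from {merge,rollback}; recursion stops.
hops values: 0, 1, 2, 2, 2, 3, 3; the maximum is 3.

3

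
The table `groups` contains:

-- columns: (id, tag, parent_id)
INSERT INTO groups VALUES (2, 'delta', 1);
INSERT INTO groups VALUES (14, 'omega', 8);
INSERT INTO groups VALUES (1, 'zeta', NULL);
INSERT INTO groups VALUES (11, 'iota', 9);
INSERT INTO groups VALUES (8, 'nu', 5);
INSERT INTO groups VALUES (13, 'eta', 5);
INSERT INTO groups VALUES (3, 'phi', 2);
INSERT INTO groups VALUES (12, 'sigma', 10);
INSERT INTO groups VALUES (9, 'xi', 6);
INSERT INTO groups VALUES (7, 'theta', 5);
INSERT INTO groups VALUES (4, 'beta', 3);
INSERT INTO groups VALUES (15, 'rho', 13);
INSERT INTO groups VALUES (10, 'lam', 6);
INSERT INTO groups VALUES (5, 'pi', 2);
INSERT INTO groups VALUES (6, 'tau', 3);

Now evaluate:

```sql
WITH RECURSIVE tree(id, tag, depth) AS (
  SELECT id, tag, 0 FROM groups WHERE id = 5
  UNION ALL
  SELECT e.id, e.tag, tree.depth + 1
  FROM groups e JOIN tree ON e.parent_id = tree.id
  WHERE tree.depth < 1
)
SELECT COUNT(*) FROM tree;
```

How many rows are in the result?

4

Base: id=5 (pi) at depth 0.
Iteration 1: rows with parent_id in {5} -> theta (id 7, depth 1), nu (id 8, depth 1), eta (id 13, depth 1).
Iteration 2: depth < 1 fails for all current rows; recursion stops.
Total rows emitted: 4.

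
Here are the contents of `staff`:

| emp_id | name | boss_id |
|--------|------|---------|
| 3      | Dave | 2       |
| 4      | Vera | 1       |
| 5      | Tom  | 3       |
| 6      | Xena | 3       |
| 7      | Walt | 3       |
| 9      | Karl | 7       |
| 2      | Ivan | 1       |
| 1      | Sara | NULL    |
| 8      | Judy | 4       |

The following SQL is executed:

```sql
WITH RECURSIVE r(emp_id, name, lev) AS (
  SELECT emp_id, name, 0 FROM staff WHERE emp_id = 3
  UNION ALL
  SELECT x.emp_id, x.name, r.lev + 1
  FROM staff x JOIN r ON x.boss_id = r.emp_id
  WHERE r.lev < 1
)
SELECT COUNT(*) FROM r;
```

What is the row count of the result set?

Base: emp_id=3 (Dave) at lev 0.
Iteration 1: rows with boss_id in {3} -> Tom (id 5, lev 1), Xena (id 6, lev 1), Walt (id 7, lev 1).
Iteration 2: lev < 1 fails for all current rows; recursion stops.
Total rows emitted: 4.

4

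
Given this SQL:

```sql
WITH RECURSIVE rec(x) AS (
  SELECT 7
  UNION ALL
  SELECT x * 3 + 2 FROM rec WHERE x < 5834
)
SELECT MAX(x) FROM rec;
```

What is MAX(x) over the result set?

Base: x=7.
Iteration 1: 7 < 5834 holds -> x = 7 * 3 + 2 = 23.
Iteration 2: 23 < 5834 holds -> x = 23 * 3 + 2 = 71.
Iteration 3: 71 < 5834 holds -> x = 71 * 3 + 2 = 215.
Iteration 4: 215 < 5834 holds -> x = 215 * 3 + 2 = 647.
Iteration 5: 647 < 5834 holds -> x = 647 * 3 + 2 = 1943.
Iteration 6: 1943 < 5834 holds -> x = 1943 * 3 + 2 = 5831.
Iteration 7: 5831 < 5834 holds -> x = 5831 * 3 + 2 = 17495.
Iteration 8: 17495 < 5834 fails; recursion stops.
x values: 7, 23, 71, 215, 647, 1943, 5831, 17495; the maximum is 17495.

17495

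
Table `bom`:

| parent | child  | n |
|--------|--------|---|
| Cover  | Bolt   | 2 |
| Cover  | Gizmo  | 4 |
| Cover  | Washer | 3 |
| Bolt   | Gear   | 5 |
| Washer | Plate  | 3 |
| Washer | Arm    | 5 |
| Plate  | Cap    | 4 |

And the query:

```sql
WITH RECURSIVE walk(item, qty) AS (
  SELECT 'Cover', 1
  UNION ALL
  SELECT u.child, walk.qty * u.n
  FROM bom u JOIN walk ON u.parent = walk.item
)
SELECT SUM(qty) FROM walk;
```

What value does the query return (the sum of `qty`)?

80

Base: (Cover, qty=1).
Iteration 1: components of {Cover} -> Bolt = 1*2 = 2, Gizmo = 1*4 = 4, Washer = 1*3 = 3.
Iteration 2: components of {Bolt,Gizmo,Washer} -> Arm = 3*5 = 15, Gear = 2*5 = 10, Plate = 3*3 = 9.
Iteration 3: components of {Arm,Gear,Plate} -> Cap = 9*4 = 36.
Iteration 4: no further components; recursion stops.
SUM(qty) = 1 + 2 + 4 + 3 + 10 + 9 + 15 + 36 = 80.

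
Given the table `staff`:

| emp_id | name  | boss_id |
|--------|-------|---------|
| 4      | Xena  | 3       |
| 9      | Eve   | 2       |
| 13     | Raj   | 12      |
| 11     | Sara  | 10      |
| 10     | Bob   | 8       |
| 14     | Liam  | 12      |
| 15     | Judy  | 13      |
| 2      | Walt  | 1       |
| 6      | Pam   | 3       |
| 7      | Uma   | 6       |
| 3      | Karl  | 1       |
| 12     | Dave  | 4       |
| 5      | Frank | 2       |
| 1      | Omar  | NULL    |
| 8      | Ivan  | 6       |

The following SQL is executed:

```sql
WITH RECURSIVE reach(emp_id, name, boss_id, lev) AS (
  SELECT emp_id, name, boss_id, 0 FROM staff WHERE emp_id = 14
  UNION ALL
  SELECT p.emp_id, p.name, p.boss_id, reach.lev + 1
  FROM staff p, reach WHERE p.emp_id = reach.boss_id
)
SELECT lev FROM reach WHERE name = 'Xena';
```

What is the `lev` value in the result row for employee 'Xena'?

Base: emp_id=14 (Liam), boss_id=12, lev 0.
Iteration 1: join on emp_id=12 -> Dave (id 12, boss_id=4, lev 1).
Iteration 2: join on emp_id=4 -> Xena (id 4, boss_id=3, lev 2).
Iteration 3: join on emp_id=3 -> Karl (id 3, boss_id=1, lev 3).
Iteration 4: join on emp_id=1 -> Omar (id 1, boss_id=NULL, lev 4).
Iteration 5: boss_id is NULL; no match; recursion stops.

2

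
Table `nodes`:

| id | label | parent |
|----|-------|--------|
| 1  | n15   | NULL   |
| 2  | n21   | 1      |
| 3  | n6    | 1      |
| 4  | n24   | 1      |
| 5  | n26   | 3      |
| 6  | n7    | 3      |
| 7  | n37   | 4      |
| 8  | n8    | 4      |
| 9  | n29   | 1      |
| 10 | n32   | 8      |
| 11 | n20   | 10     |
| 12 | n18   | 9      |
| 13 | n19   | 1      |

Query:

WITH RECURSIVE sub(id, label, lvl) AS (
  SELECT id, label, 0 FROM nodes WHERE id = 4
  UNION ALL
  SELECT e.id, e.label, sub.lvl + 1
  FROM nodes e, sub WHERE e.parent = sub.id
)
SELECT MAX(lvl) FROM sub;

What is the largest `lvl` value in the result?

3

Base: id=4 (n24) at lvl 0.
Iteration 1: rows with parent in {4} -> n37 (id 7, lvl 1), n8 (id 8, lvl 1).
Iteration 2: rows with parent in {7,8} -> n32 (id 10, lvl 2).
Iteration 3: rows with parent in {10} -> n20 (id 11, lvl 3).
Iteration 4: no rows with parent in {11}; recursion stops.
lvl values: 0, 1, 1, 2, 3; the maximum is 3.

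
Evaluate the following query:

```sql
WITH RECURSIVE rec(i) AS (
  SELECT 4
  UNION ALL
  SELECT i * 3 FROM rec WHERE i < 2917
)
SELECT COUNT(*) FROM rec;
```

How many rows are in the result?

Base: i=4.
Iteration 1: 4 < 2917 holds -> i = 4 * 3 = 12.
Iteration 2: 12 < 2917 holds -> i = 12 * 3 = 36.
Iteration 3: 36 < 2917 holds -> i = 36 * 3 = 108.
Iteration 4: 108 < 2917 holds -> i = 108 * 3 = 324.
Iteration 5: 324 < 2917 holds -> i = 324 * 3 = 972.
Iteration 6: 972 < 2917 holds -> i = 972 * 3 = 2916.
Iteration 7: 2916 < 2917 holds -> i = 2916 * 3 = 8748.
Iteration 8: 8748 < 2917 fails; recursion stops.
Total rows emitted: 8.

8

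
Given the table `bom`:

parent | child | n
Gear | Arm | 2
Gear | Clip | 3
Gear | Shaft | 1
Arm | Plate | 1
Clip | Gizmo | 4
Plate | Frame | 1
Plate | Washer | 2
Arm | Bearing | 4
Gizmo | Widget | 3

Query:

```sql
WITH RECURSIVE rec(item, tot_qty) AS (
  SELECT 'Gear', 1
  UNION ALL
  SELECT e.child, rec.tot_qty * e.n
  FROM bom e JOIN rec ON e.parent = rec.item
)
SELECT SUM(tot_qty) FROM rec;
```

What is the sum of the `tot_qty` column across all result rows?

71

Base: (Gear, tot_qty=1).
Iteration 1: components of {Gear} -> Arm = 1*2 = 2, Clip = 1*3 = 3, Shaft = 1*1 = 1.
Iteration 2: components of {Arm,Clip,Shaft} -> Bearing = 2*4 = 8, Gizmo = 3*4 = 12, Plate = 2*1 = 2.
Iteration 3: components of {Bearing,Gizmo,Plate} -> Frame = 2*1 = 2, Washer = 2*2 = 4, Widget = 12*3 = 36.
Iteration 4: no further components; recursion stops.
SUM(tot_qty) = 1 + 2 + 3 + 1 + 2 + 8 + 12 + 2 + 4 + 36 = 71.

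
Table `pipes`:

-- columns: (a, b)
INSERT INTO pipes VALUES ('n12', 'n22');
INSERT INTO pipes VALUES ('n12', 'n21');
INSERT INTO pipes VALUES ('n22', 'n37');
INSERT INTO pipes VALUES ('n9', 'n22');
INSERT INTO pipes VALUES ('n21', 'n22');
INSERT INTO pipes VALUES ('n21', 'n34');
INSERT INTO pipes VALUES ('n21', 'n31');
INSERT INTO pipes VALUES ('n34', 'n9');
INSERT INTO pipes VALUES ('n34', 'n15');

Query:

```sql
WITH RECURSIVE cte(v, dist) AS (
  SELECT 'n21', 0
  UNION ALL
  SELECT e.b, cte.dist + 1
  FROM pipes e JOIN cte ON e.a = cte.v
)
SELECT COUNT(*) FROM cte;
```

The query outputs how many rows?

9

Base: (n21, dist=0).
Iteration 1: edges from {n21} -> (n22, dist=1), (n31, dist=1), (n34, dist=1).
Iteration 2: edges from {n22,n31,n34} -> (n15, dist=2), (n37, dist=2), (n9, dist=2).
Iteration 3: edges from {n15,n37,n9} -> (n22, dist=3).
Iteration 4: edges from {n22} -> (n37, dist=4).
Iteration 5: no outgoing edges from {n37}; recursion stops.
Total rows emitted: 9.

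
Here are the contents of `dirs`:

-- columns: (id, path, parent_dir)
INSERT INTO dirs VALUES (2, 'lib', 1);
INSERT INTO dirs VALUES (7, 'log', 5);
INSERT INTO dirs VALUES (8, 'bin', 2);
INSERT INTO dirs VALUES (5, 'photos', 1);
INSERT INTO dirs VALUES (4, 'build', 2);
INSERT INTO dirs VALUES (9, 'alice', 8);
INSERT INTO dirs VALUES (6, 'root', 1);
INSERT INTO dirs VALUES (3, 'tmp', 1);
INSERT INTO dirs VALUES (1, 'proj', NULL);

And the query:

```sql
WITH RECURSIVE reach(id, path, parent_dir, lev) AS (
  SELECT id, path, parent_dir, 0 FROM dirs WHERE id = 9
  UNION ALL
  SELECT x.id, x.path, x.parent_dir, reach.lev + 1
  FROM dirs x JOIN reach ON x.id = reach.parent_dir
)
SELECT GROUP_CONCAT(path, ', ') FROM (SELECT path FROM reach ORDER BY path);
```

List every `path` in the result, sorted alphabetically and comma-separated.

Base: id=9 (alice), parent_dir=8, lev 0.
Iteration 1: join on id=8 -> bin (id 8, parent_dir=2, lev 1).
Iteration 2: join on id=2 -> lib (id 2, parent_dir=1, lev 2).
Iteration 3: join on id=1 -> proj (id 1, parent_dir=NULL, lev 3).
Iteration 4: parent_dir is NULL; no match; recursion stops.

alice, bin, lib, proj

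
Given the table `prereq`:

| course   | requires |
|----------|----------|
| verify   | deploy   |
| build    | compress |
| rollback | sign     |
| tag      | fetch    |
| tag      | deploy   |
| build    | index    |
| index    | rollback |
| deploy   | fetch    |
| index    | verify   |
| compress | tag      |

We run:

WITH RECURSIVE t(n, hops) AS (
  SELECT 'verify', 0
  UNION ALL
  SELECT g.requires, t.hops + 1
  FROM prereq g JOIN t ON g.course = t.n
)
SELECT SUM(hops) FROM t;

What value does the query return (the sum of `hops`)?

Base: (verify, hops=0).
Iteration 1: edges from {verify} -> (deploy, hops=1).
Iteration 2: edges from {deploy} -> (fetch, hops=2).
Iteration 3: no outgoing edges from {fetch}; recursion stops.
SUM(hops) = 0 + 1 + 2 = 3.

3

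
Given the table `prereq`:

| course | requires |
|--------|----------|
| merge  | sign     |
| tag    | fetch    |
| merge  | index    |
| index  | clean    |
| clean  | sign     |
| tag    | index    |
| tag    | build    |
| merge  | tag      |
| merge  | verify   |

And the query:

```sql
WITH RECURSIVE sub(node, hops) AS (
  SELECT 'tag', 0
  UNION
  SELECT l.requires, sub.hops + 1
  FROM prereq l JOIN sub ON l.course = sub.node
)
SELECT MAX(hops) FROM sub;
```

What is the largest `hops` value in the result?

3

Base: (tag, hops=0).
Iteration 1: edges from {tag} -> (build, hops=1), (fetch, hops=1), (index, hops=1).
Iteration 2: edges from {build,fetch,index} -> (clean, hops=2).
Iteration 3: edges from {clean} -> (sign, hops=3).
Iteration 4: no outgoing edges from {sign}; recursion stops.
hops values: 0, 1, 1, 1, 2, 3; the maximum is 3.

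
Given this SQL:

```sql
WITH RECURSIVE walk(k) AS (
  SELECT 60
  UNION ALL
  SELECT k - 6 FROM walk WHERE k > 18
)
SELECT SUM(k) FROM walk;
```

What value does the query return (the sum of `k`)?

312

Base: k=60.
Iteration 1: 60 > 18 holds -> k = 60 - 6 = 54.
Iteration 2: 54 > 18 holds -> k = 54 - 6 = 48.
Iteration 3: 48 > 18 holds -> k = 48 - 6 = 42.
Iteration 4: 42 > 18 holds -> k = 42 - 6 = 36.
Iteration 5: 36 > 18 holds -> k = 36 - 6 = 30.
Iteration 6: 30 > 18 holds -> k = 30 - 6 = 24.
Iteration 7: 24 > 18 holds -> k = 24 - 6 = 18.
Iteration 8: 18 > 18 fails; recursion stops.
SUM(k) = 60 + 54 + 48 + 42 + 36 + 30 + 24 + 18 = 312.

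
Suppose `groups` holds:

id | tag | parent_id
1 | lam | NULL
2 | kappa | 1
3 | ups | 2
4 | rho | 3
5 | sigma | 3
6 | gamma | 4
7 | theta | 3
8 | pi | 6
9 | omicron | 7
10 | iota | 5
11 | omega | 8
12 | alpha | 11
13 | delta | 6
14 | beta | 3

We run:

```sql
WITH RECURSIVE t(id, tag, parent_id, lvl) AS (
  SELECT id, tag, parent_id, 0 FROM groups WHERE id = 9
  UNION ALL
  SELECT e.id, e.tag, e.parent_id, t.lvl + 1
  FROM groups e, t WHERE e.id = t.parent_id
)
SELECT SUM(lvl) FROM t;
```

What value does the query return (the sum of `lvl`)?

Base: id=9 (omicron), parent_id=7, lvl 0.
Iteration 1: join on id=7 -> theta (id 7, parent_id=3, lvl 1).
Iteration 2: join on id=3 -> ups (id 3, parent_id=2, lvl 2).
Iteration 3: join on id=2 -> kappa (id 2, parent_id=1, lvl 3).
Iteration 4: join on id=1 -> lam (id 1, parent_id=NULL, lvl 4).
Iteration 5: parent_id is NULL; no match; recursion stops.
SUM(lvl) = 0 + 1 + 2 + 3 + 4 = 10.

10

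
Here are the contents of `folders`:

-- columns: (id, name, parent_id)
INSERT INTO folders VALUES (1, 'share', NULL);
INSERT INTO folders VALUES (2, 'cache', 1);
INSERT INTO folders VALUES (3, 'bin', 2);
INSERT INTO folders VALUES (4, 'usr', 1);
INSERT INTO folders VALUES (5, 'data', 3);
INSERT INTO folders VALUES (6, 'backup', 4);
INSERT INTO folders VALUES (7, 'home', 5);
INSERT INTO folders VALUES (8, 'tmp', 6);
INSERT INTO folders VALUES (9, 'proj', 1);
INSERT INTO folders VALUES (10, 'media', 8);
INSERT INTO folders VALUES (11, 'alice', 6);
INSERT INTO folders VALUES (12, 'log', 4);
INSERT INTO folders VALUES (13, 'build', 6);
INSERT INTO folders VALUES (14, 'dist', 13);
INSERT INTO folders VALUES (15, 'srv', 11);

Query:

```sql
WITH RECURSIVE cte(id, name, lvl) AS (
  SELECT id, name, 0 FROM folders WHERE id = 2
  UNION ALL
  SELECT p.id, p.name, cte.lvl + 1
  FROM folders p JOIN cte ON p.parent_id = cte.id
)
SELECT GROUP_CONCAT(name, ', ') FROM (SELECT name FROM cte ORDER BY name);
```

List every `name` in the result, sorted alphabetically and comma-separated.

Base: id=2 (cache) at lvl 0.
Iteration 1: rows with parent_id in {2} -> bin (id 3, lvl 1).
Iteration 2: rows with parent_id in {3} -> data (id 5, lvl 2).
Iteration 3: rows with parent_id in {5} -> home (id 7, lvl 3).
Iteration 4: no rows with parent_id in {7}; recursion stops.

bin, cache, data, home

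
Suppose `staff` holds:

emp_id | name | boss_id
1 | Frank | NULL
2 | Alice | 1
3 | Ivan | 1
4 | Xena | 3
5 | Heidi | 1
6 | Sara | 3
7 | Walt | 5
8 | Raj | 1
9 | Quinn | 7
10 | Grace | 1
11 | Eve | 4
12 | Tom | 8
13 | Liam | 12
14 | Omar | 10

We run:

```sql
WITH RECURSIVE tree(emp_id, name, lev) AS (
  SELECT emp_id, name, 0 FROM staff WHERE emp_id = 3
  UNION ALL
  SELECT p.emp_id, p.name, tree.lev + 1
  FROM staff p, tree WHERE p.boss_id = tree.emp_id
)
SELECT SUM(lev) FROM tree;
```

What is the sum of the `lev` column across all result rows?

Base: emp_id=3 (Ivan) at lev 0.
Iteration 1: rows with boss_id in {3} -> Xena (id 4, lev 1), Sara (id 6, lev 1).
Iteration 2: rows with boss_id in {4,6} -> Eve (id 11, lev 2).
Iteration 3: no rows with boss_id in {11}; recursion stops.
SUM(lev) = 0 + 1 + 1 + 2 = 4.

4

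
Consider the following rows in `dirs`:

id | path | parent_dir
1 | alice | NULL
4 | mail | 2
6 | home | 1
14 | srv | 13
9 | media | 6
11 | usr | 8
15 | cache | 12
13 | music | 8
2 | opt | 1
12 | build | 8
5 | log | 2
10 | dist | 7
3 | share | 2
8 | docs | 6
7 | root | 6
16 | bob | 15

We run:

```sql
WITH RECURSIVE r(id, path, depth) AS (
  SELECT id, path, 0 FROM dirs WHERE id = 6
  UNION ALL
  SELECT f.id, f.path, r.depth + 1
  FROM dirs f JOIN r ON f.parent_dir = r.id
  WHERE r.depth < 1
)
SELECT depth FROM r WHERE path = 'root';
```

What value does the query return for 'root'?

Base: id=6 (home) at depth 0.
Iteration 1: rows with parent_dir in {6} -> root (id 7, depth 1), docs (id 8, depth 1), media (id 9, depth 1).
Iteration 2: depth < 1 fails for all current rows; recursion stops.

1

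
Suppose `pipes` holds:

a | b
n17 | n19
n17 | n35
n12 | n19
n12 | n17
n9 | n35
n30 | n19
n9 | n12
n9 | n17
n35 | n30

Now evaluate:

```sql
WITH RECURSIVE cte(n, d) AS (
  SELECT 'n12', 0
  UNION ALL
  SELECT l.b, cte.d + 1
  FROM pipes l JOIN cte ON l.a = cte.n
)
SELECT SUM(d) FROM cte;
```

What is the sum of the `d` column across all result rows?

Base: (n12, d=0).
Iteration 1: edges from {n12} -> (n17, d=1), (n19, d=1).
Iteration 2: edges from {n17,n19} -> (n19, d=2), (n35, d=2).
Iteration 3: edges from {n19,n35} -> (n30, d=3).
Iteration 4: edges from {n30} -> (n19, d=4).
Iteration 5: no outgoing edges from {n19}; recursion stops.
SUM(d) = 0 + 1 + 1 + 2 + 2 + 3 + 4 = 13.

13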